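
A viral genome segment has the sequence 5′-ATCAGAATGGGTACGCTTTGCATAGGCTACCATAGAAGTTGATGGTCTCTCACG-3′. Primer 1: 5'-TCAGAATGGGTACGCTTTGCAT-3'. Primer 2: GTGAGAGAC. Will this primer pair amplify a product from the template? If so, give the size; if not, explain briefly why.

Yes — a 52 bp product.

Primer 1 (TCAGAATGGGTACGCTTTGCAT) matches the top strand at positions 2–23; it acts as a forward primer.
Primer 2's reverse complement is GTCTCTCAC, matching the top strand at positions 45–53; it acts as a reverse primer.
The 3' ends face each other across positions 2–53, giving a 52 bp product.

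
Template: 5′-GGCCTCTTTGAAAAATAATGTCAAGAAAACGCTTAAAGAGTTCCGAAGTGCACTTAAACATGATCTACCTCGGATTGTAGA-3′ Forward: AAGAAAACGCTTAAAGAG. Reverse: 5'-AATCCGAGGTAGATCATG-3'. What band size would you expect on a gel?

54 bp

The forward primer matches the template at positions 23–40.
Reverse complement of the reverse primer: CATGATCTACCTCGGATT. This occurs on the top strand at positions 59–76.
The product runs from position 23 to position 76, so its length is 76 − 23 + 1 = 54 bp.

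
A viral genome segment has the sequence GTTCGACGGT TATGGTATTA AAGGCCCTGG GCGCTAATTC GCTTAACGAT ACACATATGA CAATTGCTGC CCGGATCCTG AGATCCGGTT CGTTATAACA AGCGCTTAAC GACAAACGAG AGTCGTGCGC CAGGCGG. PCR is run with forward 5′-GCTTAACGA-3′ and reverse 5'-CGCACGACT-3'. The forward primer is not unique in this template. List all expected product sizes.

The forward primer GCTTAACGA matches the top strand at positions 41–49, 104–112.
The reverse primer's reverse complement is AGTCGTGCG, matching at positions 121–129.
Each forward site pairs with the reverse site to give a product ending at position 129: sizes 89, 26 bp.

89 bp, 26 bp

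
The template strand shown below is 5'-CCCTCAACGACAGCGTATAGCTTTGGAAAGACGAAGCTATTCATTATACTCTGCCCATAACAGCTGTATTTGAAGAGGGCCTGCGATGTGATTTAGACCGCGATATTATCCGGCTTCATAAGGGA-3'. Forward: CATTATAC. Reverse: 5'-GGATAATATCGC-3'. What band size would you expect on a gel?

70 bp

Scanning the template, CATTATAC occurs at positions 42–49; this primer anneals to the bottom strand there with its 3' end pointing downstream.
Taking the reverse complement of GGATAATATCGC gives GCGATATTATCC, found at positions 100–111 on the template; the primer anneals here to the top strand with its 3' end pointing upstream.
Product length = (reverse-primer end) − (forward-primer start) + 1 = 111 − 42 + 1 = 70 bp.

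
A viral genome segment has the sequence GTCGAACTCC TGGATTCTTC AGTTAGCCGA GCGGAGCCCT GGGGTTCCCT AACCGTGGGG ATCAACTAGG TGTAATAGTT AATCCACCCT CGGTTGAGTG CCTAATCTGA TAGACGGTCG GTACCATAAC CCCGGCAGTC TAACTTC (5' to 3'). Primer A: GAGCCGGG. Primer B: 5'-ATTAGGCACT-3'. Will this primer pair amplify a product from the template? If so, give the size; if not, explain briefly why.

No product — primer A has no binding site in the template.

Primer A (GAGCCGGG) does not match the top strand, and its reverse complement CCCGGCTC does not match either.
With no annealing site for primer A, no amplification occurs.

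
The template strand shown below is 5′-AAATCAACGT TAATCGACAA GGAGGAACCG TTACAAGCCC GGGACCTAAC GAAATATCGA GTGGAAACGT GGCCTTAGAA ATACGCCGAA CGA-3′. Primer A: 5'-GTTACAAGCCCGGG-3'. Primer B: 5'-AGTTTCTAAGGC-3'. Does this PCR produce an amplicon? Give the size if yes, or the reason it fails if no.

No product — primer B has no binding site in the template.

Primer B (AGTTTCTAAGGC) does not match the top strand, and its reverse complement GCCTTAGAAACT does not match either.
With no annealing site for primer B, no amplification occurs.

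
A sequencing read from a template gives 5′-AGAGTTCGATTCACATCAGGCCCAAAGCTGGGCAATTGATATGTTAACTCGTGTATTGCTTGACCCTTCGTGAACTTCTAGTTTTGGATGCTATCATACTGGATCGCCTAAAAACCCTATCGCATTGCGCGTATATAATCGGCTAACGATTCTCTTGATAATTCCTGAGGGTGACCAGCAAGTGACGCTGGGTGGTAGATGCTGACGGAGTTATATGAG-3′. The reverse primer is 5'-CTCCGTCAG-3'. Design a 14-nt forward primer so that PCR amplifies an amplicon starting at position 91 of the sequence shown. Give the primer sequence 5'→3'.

The reverse primer's reverse complement CTGACGGAG matches the template at positions 202–210; the product starts at position 91.
The forward primer is identical to the top strand over positions 91–104: CTATCATACTGGAT.

5'-CTATCATACTGGAT-3'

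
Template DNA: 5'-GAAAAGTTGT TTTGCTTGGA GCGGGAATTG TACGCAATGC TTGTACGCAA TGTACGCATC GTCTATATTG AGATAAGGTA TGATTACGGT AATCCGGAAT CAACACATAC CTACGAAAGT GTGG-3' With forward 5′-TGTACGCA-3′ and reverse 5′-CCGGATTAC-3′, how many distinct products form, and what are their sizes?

The forward primer TGTACGCA matches the top strand at positions 29–36, 42–49, 51–58.
The reverse primer's reverse complement is GTAATCCGG, matching at positions 89–97.
Each forward site pairs with the reverse site to give a product ending at position 97: sizes 69, 56, 47 bp.

Three products: 69 bp, 56 bp, 47 bp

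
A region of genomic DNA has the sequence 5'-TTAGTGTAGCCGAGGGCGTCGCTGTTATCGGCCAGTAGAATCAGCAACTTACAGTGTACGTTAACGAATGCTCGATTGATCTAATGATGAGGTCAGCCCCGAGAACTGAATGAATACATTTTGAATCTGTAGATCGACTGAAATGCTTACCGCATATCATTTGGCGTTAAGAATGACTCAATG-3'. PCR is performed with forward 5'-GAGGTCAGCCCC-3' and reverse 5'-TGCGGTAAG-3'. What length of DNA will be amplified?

66 bp

Forward primer GAGGTCAGCCCC is found on the top strand at positions 89–100.
Taking the reverse complement of TGCGGTAAG gives CTTACCGCA, found at positions 146–154 on the template; the primer anneals here to the top strand with its 3' end pointing upstream.
The product runs from position 89 to position 154, so its length is 154 − 89 + 1 = 66 bp.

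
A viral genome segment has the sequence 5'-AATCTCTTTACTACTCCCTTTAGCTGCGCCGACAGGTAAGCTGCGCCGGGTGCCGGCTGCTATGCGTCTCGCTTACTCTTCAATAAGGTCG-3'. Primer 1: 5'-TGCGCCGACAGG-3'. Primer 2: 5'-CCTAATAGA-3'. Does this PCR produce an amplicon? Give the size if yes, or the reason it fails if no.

Primer 2 (CCTAATAGA) does not match the top strand, and its reverse complement TCTATTAGG does not match either.
With no annealing site for primer 2, no amplification occurs.

No product — primer 2 has no binding site in the template.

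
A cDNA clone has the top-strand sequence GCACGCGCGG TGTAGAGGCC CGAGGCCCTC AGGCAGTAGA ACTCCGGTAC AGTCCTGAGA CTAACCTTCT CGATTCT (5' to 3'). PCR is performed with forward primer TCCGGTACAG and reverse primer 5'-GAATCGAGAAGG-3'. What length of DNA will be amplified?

34 bp

Forward primer TCCGGTACAG is found on the top strand at positions 43–52.
The reverse primer's reverse complement is CCTTCTCGATTC, which matches the template at positions 65–76.
Product length = (reverse-primer end) − (forward-primer start) + 1 = 76 − 43 + 1 = 34 bp.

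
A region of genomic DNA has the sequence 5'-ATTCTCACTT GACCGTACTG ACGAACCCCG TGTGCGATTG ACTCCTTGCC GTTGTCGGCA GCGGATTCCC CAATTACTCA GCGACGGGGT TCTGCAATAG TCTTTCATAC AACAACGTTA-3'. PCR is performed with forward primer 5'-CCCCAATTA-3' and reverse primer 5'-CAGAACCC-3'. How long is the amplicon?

Scanning the template, CCCCAATTA occurs at positions 68–76; this primer anneals to the bottom strand there with its 3' end pointing downstream.
The reverse primer's reverse complement is GGGTTCTG, which matches the template at positions 87–94.
The product runs from position 68 to position 94, so its length is 94 − 68 + 1 = 27 bp.

27 bp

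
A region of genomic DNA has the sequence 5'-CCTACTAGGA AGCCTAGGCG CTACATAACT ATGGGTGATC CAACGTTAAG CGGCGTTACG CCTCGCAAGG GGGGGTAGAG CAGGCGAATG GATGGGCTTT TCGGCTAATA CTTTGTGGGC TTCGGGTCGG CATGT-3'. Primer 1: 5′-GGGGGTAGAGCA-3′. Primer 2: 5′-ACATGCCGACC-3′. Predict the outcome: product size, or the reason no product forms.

Yes — a 65 bp product.

Primer 1 (GGGGGTAGAGCA) matches the top strand at positions 71–82; it acts as a forward primer.
Primer 2's reverse complement is GGTCGGCATGT, matching the top strand at positions 125–135; it acts as a reverse primer.
The 3' ends face each other across positions 71–135, giving a 65 bp product.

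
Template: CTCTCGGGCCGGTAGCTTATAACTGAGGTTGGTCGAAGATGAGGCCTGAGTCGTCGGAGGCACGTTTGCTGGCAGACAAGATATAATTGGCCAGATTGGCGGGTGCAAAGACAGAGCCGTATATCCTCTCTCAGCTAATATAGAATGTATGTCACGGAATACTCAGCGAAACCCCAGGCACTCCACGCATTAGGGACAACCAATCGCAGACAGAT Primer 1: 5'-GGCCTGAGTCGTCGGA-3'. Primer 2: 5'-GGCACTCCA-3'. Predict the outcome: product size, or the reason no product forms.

Primer 1 (GGCCTGAGTCGTCGGA) matches the top strand at positions 43–58 (3' end points downstream).
Primer 2 (GGCACTCCA) also matches the top strand directly, at positions 177–185 — its reverse complement TGGAGTGCC is not present.
Both primers anneal to the bottom strand with 3' ends pointing the same way, so neither can prime synthesis back toward the other.

No product — both primers anneal to the same strand and extend in the same direction.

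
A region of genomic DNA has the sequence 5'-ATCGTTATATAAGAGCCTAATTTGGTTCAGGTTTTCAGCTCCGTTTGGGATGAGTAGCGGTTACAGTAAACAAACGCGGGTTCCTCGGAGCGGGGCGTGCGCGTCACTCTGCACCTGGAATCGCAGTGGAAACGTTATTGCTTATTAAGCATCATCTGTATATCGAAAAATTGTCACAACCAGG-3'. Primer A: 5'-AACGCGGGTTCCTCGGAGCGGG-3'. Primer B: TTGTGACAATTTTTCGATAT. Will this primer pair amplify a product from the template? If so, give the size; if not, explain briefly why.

Primer A (AACGCGGGTTCCTCGGAGCGGG) matches the top strand at positions 73–94; it acts as a forward primer.
Primer B's reverse complement is ATATCGAAAAATTGTCACAA, matching the top strand at positions 160–179; it acts as a reverse primer.
The 3' ends face each other across positions 73–179, giving a 107 bp product.

Yes — a 107 bp product.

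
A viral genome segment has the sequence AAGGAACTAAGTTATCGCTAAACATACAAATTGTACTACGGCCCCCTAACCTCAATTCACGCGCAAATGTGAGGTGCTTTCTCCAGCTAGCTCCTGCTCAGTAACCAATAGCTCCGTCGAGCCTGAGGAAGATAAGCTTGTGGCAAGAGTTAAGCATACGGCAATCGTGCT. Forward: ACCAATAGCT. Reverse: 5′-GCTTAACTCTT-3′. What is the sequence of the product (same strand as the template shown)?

5'-ACCAATAGCTCCGTCGAGCCTGAGGAAGATAAGCTTGTGGCAAGAGTTAAGC-3'

The forward primer matches the template at positions 104–113.
Taking the reverse complement of GCTTAACTCTT gives AAGAGTTAAGC, found at positions 145–155 on the template; the primer anneals here to the top strand with its 3' end pointing upstream.
The product is the template from position 104 through 155 (52 bp).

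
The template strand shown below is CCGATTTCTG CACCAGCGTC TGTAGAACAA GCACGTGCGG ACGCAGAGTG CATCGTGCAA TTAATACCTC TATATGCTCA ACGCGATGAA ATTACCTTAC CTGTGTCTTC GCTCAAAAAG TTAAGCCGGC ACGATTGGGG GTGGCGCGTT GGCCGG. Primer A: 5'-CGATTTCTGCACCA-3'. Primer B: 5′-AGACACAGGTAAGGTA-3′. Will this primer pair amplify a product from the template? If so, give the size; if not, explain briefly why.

Yes — a 107 bp product.

Primer A (CGATTTCTGCACCA) matches the top strand at positions 2–15; it acts as a forward primer.
Primer B's reverse complement is TACCTTACCTGTGTCT, matching the top strand at positions 93–108; it acts as a reverse primer.
The 3' ends face each other across positions 2–108, giving a 107 bp product.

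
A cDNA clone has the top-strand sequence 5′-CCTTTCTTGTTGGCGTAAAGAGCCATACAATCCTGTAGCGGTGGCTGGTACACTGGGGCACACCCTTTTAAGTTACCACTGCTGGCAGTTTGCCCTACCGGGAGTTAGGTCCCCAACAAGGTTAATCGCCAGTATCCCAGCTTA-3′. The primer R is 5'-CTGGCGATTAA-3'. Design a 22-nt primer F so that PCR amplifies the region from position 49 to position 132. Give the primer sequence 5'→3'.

5'-TACACTGGGGCACACCCTTTTA-3'

The reverse primer's reverse complement TTAATCGCCAG matches the template at positions 122–132; the product starts at position 49.
The forward primer is identical to the top strand over positions 49–70: TACACTGGGGCACACCCTTTTA.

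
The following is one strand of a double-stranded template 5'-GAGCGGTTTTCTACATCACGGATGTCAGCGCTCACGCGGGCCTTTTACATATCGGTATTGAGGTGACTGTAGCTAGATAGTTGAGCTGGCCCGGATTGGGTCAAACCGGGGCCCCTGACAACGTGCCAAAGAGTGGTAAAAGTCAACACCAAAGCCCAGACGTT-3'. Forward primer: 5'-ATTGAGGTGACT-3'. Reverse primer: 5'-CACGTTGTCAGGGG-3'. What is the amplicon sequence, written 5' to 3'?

Forward primer ATTGAGGTGACT is found on the top strand at positions 57–68.
The reverse primer's reverse complement is CCCCTGACAACGTG, which matches the template at positions 112–125.
The product is the template from position 57 through 125 (69 bp).

5'-ATTGAGGTGACTGTAGCTAGATAGTTGAGCTGGCCCGGATTGGGTCAAACCGGGGCCCCTGACAACGTG-3'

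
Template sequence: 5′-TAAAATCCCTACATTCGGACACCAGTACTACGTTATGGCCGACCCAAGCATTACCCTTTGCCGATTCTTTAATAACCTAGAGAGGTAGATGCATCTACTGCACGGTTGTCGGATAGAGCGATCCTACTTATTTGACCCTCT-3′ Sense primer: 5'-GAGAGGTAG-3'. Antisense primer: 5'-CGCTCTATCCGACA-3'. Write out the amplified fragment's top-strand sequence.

The forward primer matches the template at positions 80–88.
Reverse complement of the reverse primer: TGTCGGATAGAGCG. This occurs on the top strand at positions 107–120.
The product is the template from position 80 through 120 (41 bp).

5'-GAGAGGTAGATGCATCTACTGCACGGTTGTCGGATAGAGCG-3'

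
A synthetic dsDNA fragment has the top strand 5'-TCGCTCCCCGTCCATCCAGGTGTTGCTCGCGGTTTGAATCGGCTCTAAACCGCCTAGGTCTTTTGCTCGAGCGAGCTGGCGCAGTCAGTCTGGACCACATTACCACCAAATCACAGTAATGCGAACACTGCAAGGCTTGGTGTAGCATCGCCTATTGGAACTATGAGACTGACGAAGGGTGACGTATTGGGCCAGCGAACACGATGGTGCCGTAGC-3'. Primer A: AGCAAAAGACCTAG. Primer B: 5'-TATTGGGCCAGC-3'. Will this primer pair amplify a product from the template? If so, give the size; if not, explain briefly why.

Primer A (AGCAAAAGACCTAG) has reverse complement CTAGGTCTTTTGCT, which matches the top strand at positions 54–67; primer A anneals to the top strand there with its 3' end pointing upstream toward position 54.
Primer B (TATTGGGCCAGC) matches the top strand directly at positions 185–196; it anneals to the bottom strand with its 3' end pointing downstream toward position 196.
The 3' ends diverge (primer A extends toward position 1, primer B toward position 216), so the primers never converge on a shared product.

No product — the primers' 3' ends point away from each other.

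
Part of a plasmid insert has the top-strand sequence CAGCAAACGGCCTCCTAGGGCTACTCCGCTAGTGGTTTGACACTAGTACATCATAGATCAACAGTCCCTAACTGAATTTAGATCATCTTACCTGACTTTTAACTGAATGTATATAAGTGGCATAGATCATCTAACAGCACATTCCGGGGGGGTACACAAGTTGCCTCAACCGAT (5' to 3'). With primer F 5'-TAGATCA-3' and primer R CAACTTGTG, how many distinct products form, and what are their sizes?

The forward primer TAGATCA matches the top strand at positions 54–60, 79–85, 123–129.
The reverse primer's reverse complement is CACAAGTTG, matching at positions 155–163.
Each forward site pairs with the reverse site to give a product ending at position 163: sizes 110, 85, 41 bp.

Three products: 110 bp, 85 bp, 41 bp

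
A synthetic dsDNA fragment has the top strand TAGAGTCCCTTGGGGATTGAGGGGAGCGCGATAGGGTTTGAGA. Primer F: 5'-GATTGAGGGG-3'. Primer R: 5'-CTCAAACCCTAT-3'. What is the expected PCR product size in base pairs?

Scanning the template, GATTGAGGGG occurs at positions 15–24; this primer anneals to the bottom strand there with its 3' end pointing downstream.
Taking the reverse complement of CTCAAACCCTAT gives ATAGGGTTTGAG, found at positions 31–42 on the template; the primer anneals here to the top strand with its 3' end pointing upstream.
The product runs from position 15 to position 42, so its length is 42 − 15 + 1 = 28 bp.

28 bp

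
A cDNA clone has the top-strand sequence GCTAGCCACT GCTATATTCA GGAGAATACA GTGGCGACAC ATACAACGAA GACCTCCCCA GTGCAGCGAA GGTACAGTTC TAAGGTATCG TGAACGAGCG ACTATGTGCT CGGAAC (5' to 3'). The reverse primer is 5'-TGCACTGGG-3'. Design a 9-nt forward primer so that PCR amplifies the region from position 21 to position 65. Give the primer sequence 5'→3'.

5'-GGAGAATAC-3'

The reverse primer's reverse complement CCCAGTGCA matches the template at positions 57–65; the product starts at position 21.
The forward primer is identical to the top strand over positions 21–29: GGAGAATAC.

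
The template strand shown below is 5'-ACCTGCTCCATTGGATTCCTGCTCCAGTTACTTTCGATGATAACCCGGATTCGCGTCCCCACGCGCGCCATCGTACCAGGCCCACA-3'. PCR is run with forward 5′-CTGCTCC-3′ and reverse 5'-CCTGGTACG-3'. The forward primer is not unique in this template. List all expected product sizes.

The forward primer CTGCTCC matches the top strand at positions 3–9, 19–25.
The reverse primer's reverse complement is CGTACCAGG, matching at positions 72–80.
Each forward site pairs with the reverse site to give a product ending at position 80: sizes 78, 62 bp.

78 bp, 62 bp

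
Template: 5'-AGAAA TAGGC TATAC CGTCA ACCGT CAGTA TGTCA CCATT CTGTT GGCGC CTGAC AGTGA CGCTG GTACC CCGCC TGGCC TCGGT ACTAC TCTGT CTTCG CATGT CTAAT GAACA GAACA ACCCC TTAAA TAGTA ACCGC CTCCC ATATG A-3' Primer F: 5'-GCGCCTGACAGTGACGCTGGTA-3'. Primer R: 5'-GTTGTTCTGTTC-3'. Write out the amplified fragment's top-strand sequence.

5'-GCGCCTGACAGTGACGCTGGTACCCCGCCTGGCCTCGGTACTACTCTGTCTTCGCATGTCTAATGAACAGAACAAC-3'

Scanning the template, GCGCCTGACAGTGACGCTGGTA occurs at positions 47–68; this primer anneals to the bottom strand there with its 3' end pointing downstream.
Taking the reverse complement of GTTGTTCTGTTC gives GAACAGAACAAC, found at positions 111–122 on the template; the primer anneals here to the top strand with its 3' end pointing upstream.
The product is the template from position 47 through 122 (76 bp).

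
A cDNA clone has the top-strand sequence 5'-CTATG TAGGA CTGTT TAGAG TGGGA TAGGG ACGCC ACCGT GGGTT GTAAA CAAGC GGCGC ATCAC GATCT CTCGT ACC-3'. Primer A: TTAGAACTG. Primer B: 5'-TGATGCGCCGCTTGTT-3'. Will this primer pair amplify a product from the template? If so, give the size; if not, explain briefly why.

Primer A (TTAGAACTG) does not match the top strand, and its reverse complement CAGTTCTAA does not match either.
With no annealing site for primer A, no amplification occurs.

No product — primer A has no binding site in the template.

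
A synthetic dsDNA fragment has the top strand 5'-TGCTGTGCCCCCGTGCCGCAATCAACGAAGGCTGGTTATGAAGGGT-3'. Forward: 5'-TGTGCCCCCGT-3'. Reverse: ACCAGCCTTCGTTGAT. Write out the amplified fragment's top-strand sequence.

Scanning the template, TGTGCCCCCGT occurs at positions 4–14; this primer anneals to the bottom strand there with its 3' end pointing downstream.
Reverse complement of the reverse primer: ATCAACGAAGGCTGGT. This occurs on the top strand at positions 21–36.
The product is the template from position 4 through 36 (33 bp).

5'-TGTGCCCCCGTGCCGCAATCAACGAAGGCTGGT-3'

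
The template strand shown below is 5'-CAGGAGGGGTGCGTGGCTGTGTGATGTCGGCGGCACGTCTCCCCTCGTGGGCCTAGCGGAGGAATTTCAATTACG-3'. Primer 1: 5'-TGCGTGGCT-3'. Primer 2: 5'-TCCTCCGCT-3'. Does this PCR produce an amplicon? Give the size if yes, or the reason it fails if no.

Yes — a 54 bp product.

Primer 1 (TGCGTGGCT) matches the top strand at positions 10–18; it acts as a forward primer.
Primer 2's reverse complement is AGCGGAGGA, matching the top strand at positions 55–63; it acts as a reverse primer.
The 3' ends face each other across positions 10–63, giving a 54 bp product.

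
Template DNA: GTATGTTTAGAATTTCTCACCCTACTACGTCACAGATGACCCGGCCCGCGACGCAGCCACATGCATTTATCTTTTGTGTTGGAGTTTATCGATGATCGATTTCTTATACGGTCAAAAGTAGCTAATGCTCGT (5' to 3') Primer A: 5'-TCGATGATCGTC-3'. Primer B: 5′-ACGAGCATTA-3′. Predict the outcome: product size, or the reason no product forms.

Primer A (TCGATGATCGTC) does not match the top strand, and its reverse complement GACGATCATCGA does not match either.
With no annealing site for primer A, no amplification occurs.

No product — primer A has no binding site in the template.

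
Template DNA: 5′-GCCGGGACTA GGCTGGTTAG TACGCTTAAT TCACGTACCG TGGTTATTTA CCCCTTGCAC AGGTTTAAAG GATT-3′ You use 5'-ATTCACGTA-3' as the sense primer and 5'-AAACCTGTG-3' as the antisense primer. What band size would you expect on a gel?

Scanning the template, ATTCACGTA occurs at positions 29–37; this primer anneals to the bottom strand there with its 3' end pointing downstream.
The reverse primer's reverse complement is CACAGGTTT, which matches the template at positions 58–66.
Product length = (reverse-primer end) − (forward-primer start) + 1 = 66 − 29 + 1 = 38 bp.

38 bp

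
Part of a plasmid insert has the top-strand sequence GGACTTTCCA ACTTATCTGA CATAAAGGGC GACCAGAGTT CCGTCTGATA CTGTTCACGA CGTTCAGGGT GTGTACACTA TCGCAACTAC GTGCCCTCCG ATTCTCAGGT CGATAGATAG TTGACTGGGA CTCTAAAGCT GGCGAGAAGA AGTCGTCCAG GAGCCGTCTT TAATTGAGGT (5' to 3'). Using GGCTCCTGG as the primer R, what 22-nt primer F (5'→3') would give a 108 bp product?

The reverse primer's reverse complement CCAGGAGCC matches the template at positions 157–165, so the product ends at position 165.
A 108 bp product then starts at position 165 − 108 + 1 = 58.
The forward primer is identical to the top strand there: CGACGTTCAGGGTGTGTACACT.

5'-CGACGTTCAGGGTGTGTACACT-3'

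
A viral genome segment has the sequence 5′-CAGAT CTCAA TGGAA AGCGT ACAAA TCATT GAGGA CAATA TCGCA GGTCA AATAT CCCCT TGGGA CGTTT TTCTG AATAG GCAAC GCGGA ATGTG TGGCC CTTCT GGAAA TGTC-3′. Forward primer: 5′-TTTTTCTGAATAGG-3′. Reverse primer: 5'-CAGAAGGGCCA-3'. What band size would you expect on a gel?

Scanning the template, TTTTTCTGAATAGG occurs at positions 68–81; this primer anneals to the bottom strand there with its 3' end pointing downstream.
Taking the reverse complement of CAGAAGGGCCA gives TGGCCCTTCTG, found at positions 96–106 on the template; the primer anneals here to the top strand with its 3' end pointing upstream.
The product runs from position 68 to position 106, so its length is 106 − 68 + 1 = 39 bp.

39 bp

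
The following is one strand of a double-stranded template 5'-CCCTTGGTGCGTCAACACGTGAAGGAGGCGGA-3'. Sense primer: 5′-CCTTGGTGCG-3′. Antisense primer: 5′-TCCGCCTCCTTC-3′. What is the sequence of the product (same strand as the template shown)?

Forward primer CCTTGGTGCG is found on the top strand at positions 2–11.
Taking the reverse complement of TCCGCCTCCTTC gives GAAGGAGGCGGA, found at positions 21–32 on the template; the primer anneals here to the top strand with its 3' end pointing upstream.
The product is the template from position 2 through 32 (31 bp).

5'-CCTTGGTGCGTCAACACGTGAAGGAGGCGGA-3'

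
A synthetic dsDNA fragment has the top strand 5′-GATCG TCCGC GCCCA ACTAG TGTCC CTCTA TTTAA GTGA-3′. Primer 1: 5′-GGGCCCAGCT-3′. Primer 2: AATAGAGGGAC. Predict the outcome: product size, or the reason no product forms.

No product — primer 1 has no binding site in the template.

Primer 1 (GGGCCCAGCT) does not match the top strand, and its reverse complement AGCTGGGCCC does not match either.
With no annealing site for primer 1, no amplification occurs.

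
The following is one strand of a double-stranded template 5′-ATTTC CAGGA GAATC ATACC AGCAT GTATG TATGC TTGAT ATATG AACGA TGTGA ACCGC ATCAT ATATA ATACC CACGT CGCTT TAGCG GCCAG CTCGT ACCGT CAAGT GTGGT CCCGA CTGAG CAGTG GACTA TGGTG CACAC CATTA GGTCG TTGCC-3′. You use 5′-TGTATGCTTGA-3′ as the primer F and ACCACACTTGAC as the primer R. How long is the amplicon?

Scanning the template, TGTATGCTTGA occurs at positions 29–39; this primer anneals to the bottom strand there with its 3' end pointing downstream.
Taking the reverse complement of ACCACACTTGAC gives GTCAAGTGTGGT, found at positions 104–115 on the template; the primer anneals here to the top strand with its 3' end pointing upstream.
The product runs from position 29 to position 115, so its length is 115 − 29 + 1 = 87 bp.

87 bp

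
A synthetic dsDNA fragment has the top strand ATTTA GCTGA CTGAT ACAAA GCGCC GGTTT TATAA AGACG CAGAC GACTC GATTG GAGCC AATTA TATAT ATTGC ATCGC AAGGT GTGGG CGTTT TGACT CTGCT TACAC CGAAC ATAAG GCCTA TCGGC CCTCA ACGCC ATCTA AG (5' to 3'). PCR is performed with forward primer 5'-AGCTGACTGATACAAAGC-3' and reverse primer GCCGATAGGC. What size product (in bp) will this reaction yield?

The forward primer matches the template at positions 5–22.
Reverse complement of the reverse primer: GCCTATCGGC. This occurs on the top strand at positions 121–130.
The product runs from position 5 to position 130, so its length is 130 − 5 + 1 = 126 bp.

126 bp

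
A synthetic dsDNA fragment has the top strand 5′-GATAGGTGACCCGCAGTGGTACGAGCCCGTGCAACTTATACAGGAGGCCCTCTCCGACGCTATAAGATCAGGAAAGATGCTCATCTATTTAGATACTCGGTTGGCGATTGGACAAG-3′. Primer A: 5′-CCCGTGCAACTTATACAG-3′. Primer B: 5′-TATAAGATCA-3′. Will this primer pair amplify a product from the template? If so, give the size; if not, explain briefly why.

Primer A (CCCGTGCAACTTATACAG) matches the top strand at positions 26–43 (3' end points downstream).
Primer B (TATAAGATCA) also matches the top strand directly, at positions 61–70 — its reverse complement TGATCTTATA is not present.
Both primers anneal to the bottom strand with 3' ends pointing the same way, so neither can prime synthesis back toward the other.

No product — both primers anneal to the same strand and extend in the same direction.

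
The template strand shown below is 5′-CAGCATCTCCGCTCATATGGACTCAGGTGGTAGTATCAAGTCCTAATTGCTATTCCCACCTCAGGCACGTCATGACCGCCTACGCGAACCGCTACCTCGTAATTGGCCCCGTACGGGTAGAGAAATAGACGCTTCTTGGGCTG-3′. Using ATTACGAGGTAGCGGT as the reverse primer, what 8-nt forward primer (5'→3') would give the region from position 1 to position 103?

5'-CAGCATCT-3'

The reverse primer's reverse complement ACCGCTACCTCGTAAT matches the template at positions 88–103; the product starts at position 1.
The forward primer is identical to the top strand over positions 1–8: CAGCATCT.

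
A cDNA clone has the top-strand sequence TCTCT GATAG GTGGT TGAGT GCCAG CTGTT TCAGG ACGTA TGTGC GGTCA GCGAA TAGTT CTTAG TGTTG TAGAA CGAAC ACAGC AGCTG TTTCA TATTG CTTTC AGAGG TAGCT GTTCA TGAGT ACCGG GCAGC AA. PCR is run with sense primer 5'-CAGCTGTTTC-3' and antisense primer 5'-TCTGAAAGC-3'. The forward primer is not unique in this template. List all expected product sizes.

The forward primer CAGCTGTTTC matches the top strand at positions 23–32, 85–94.
The reverse primer's reverse complement is GCTTTCAGA, matching at positions 100–108.
Each forward site pairs with the reverse site to give a product ending at position 108: sizes 86, 24 bp.

86 bp, 24 bp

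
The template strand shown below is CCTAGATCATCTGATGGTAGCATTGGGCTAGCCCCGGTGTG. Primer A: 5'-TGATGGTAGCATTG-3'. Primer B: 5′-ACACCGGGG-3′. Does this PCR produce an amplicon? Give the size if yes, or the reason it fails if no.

Primer A (TGATGGTAGCATTG) matches the top strand at positions 12–25; it acts as a forward primer.
Primer B's reverse complement is CCCCGGTGT, matching the top strand at positions 32–40; it acts as a reverse primer.
The 3' ends face each other across positions 12–40, giving a 29 bp product.

Yes — a 29 bp product.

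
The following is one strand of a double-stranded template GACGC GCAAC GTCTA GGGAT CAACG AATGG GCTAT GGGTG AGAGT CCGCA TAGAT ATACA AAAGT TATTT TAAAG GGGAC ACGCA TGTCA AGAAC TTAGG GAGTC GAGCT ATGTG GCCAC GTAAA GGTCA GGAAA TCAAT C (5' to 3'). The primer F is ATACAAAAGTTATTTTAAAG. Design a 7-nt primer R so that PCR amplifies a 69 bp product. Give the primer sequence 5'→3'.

5'-TTACGTG-3'

The forward primer binds at positions 56–75, so a 69 bp product ends at position 56 + 69 − 1 = 124.
The reverse primer anneals to the top strand over positions 118–124, i.e. to CACGTAA.
Its sequence written 5'→3' is the reverse complement: TTACGTG.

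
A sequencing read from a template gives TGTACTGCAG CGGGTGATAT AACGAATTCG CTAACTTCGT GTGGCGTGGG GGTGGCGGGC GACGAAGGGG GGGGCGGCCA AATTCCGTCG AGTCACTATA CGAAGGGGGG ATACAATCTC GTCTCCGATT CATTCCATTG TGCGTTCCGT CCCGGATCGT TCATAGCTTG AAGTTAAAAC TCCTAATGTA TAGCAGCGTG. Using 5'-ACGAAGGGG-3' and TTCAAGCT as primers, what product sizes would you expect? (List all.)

111 bp, 73 bp

The forward primer ACGAAGGGG matches the top strand at positions 62–70, 100–108.
The reverse primer's reverse complement is AGCTTGAA, matching at positions 165–172.
Each forward site pairs with the reverse site to give a product ending at position 172: sizes 111, 73 bp.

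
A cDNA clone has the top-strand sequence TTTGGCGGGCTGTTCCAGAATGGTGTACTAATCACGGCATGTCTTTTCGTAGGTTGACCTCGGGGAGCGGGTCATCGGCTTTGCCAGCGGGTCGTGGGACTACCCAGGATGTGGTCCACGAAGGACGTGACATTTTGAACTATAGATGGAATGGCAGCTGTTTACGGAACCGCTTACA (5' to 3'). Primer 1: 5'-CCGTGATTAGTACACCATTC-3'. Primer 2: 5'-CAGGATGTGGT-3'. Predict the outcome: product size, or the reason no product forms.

Primer 1 (CCGTGATTAGTACACCATTC) has reverse complement GAATGGTGTACTAATCACGG, which matches the top strand at positions 18–37; primer 1 anneals to the top strand there with its 3' end pointing upstream toward position 18.
Primer 2 (CAGGATGTGGT) matches the top strand directly at positions 105–115; it anneals to the bottom strand with its 3' end pointing downstream toward position 115.
The 3' ends diverge (primer 1 extends toward position 1, primer 2 toward position 178), so the primers never converge on a shared product.

No product — the primers' 3' ends point away from each other.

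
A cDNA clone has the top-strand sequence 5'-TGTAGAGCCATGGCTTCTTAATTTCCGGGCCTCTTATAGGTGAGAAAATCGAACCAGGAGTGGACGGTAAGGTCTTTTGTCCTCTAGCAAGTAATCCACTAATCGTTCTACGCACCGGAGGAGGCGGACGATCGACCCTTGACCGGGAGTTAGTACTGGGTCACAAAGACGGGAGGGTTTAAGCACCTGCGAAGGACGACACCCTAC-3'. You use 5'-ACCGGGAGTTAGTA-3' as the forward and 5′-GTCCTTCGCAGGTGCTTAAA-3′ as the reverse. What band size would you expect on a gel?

56 bp

Scanning the template, ACCGGGAGTTAGTA occurs at positions 142–155; this primer anneals to the bottom strand there with its 3' end pointing downstream.
Taking the reverse complement of GTCCTTCGCAGGTGCTTAAA gives TTTAAGCACCTGCGAAGGAC, found at positions 178–197 on the template; the primer anneals here to the top strand with its 3' end pointing upstream.
The product runs from position 142 to position 197, so its length is 197 − 142 + 1 = 56 bp.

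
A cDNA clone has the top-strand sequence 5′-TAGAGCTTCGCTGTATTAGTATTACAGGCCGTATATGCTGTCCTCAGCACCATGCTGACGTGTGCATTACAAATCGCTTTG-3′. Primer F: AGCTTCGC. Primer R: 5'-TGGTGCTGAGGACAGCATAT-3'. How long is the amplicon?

49 bp

Scanning the template, AGCTTCGC occurs at positions 4–11; this primer anneals to the bottom strand there with its 3' end pointing downstream.
Reverse complement of the reverse primer: ATATGCTGTCCTCAGCACCA. This occurs on the top strand at positions 33–52.
Amplicon spans positions 4–52: 49 bp.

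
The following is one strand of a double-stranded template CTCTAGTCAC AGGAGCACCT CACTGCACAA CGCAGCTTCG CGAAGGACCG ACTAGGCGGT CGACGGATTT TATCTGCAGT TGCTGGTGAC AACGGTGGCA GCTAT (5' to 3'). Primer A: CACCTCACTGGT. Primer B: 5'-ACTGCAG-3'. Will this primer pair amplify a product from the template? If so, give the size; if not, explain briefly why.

Primer A (CACCTCACTGGT) does not match the top strand, and its reverse complement ACCAGTGAGGTG does not match either.
With no annealing site for primer A, no amplification occurs.

No product — primer A has no binding site in the template.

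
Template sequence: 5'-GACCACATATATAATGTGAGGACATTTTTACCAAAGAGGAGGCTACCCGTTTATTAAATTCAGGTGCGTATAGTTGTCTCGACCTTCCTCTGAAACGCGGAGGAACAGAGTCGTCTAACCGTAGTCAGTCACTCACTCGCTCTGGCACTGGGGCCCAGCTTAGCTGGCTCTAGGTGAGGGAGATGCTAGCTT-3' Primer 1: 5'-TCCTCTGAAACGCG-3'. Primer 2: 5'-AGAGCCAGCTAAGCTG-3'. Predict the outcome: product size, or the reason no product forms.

Primer 1 (TCCTCTGAAACGCG) matches the top strand at positions 86–99; it acts as a forward primer.
Primer 2's reverse complement is CAGCTTAGCTGGCTCT, matching the top strand at positions 156–171; it acts as a reverse primer.
The 3' ends face each other across positions 86–171, giving an 86 bp product.

Yes — an 86 bp product.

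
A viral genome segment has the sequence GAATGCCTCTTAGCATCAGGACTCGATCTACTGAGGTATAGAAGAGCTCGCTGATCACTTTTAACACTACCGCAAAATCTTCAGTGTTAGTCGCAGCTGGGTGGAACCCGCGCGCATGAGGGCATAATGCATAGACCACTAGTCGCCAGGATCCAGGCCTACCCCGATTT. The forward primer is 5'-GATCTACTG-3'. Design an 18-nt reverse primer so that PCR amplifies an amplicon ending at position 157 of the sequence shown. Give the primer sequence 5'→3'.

5'-CCTGGATCCTGGCGACTA-3'

The forward primer binds at positions 25–33; the product's 3' end on the top strand is position 157.
The reverse primer anneals to the top strand over positions 140–157, i.e. to TAGTCGCCAGGATCCAGG.
Its sequence written 5'→3' is the reverse complement: CCTGGATCCTGGCGACTA.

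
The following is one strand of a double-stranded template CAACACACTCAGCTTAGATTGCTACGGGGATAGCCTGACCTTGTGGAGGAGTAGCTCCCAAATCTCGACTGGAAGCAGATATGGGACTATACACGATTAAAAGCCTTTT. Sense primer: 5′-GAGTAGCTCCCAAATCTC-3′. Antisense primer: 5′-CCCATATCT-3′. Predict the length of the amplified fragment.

Forward primer GAGTAGCTCCCAAATCTC is found on the top strand at positions 49–66.
Taking the reverse complement of CCCATATCT gives AGATATGGG, found at positions 77–85 on the template; the primer anneals here to the top strand with its 3' end pointing upstream.
Product length = (reverse-primer end) − (forward-primer start) + 1 = 85 − 49 + 1 = 37 bp.

37 bp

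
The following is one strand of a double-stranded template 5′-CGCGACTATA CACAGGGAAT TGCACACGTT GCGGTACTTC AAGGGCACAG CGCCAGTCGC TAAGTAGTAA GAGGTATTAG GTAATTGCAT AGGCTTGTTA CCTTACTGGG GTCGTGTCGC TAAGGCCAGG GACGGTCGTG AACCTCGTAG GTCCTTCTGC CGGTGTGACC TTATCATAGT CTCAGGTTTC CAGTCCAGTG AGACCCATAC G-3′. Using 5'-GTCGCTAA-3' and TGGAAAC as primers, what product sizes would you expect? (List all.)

137 bp, 77 bp

The forward primer GTCGCTAA matches the top strand at positions 56–63, 116–123.
The reverse primer's reverse complement is GTTTCCA, matching at positions 186–192.
Each forward site pairs with the reverse site to give a product ending at position 192: sizes 137, 77 bp.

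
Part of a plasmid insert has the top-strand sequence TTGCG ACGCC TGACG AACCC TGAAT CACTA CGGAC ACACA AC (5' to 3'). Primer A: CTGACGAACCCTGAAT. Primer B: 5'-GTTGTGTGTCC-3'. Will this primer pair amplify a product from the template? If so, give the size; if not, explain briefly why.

Yes — a 33 bp product.

Primer A (CTGACGAACCCTGAAT) matches the top strand at positions 10–25; it acts as a forward primer.
Primer B's reverse complement is GGACACACAAC, matching the top strand at positions 32–42; it acts as a reverse primer.
The 3' ends face each other across positions 10–42, giving a 33 bp product.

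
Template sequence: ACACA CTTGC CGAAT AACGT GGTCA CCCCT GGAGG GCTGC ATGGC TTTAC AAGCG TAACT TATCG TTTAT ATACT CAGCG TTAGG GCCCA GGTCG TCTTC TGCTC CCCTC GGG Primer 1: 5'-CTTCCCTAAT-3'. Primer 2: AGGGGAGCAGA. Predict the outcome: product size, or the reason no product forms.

Primer 1 (CTTCCCTAAT) does not match the top strand, and its reverse complement ATTAGGGAAG does not match either.
With no annealing site for primer 1, no amplification occurs.

No product — primer 1 has no binding site in the template.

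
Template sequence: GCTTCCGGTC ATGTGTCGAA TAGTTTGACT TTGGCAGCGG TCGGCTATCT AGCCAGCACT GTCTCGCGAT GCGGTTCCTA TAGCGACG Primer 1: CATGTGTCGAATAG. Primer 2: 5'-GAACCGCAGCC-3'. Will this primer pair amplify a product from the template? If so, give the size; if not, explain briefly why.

No product — primer 2 has no binding site in the template.

Primer 2 (GAACCGCAGCC) does not match the top strand, and its reverse complement GGCTGCGGTTC does not match either.
With no annealing site for primer 2, no amplification occurs.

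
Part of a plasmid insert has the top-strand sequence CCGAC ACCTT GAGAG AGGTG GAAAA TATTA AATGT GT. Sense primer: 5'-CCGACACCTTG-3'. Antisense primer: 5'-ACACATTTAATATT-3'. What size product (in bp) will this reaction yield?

Forward primer CCGACACCTTG is found on the top strand at positions 1–11.
The reverse primer's reverse complement is AATATTAAATGTGT, which matches the template at positions 24–37.
Product length = (reverse-primer end) − (forward-primer start) + 1 = 37 − 1 + 1 = 37 bp.

37 bp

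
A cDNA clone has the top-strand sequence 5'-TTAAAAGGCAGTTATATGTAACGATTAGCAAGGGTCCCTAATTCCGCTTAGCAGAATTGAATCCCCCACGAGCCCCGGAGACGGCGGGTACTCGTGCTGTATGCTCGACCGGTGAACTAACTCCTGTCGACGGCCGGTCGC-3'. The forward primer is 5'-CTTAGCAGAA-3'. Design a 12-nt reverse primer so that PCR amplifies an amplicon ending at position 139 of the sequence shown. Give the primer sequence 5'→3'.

The forward primer binds at positions 47–56; the product's 3' end on the top strand is position 139.
The reverse primer anneals to the top strand over positions 128–139, i.e. to CGACGGCCGGTC.
Its sequence written 5'→3' is the reverse complement: GACCGGCCGTCG.

5'-GACCGGCCGTCG-3'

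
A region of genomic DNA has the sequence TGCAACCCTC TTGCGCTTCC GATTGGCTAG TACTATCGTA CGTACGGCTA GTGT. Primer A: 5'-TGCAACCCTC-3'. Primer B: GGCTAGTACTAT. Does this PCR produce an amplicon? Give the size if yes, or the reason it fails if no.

No product — both primers anneal to the same strand and extend in the same direction.

Primer A (TGCAACCCTC) matches the top strand at positions 1–10 (3' end points downstream).
Primer B (GGCTAGTACTAT) also matches the top strand directly, at positions 25–36 — its reverse complement ATAGTACTAGCC is not present.
Both primers anneal to the bottom strand with 3' ends pointing the same way, so neither can prime synthesis back toward the other.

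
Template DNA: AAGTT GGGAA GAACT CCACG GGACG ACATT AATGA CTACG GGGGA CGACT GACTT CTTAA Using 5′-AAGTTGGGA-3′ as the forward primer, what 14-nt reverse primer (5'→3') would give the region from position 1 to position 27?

5'-GTCGTCCCGTGGAG-3'

The product's 3' end on the top strand is position 27.
The reverse primer anneals to the top strand over positions 14–27, i.e. to CTCCACGGGACGAC.
Its sequence written 5'→3' is the reverse complement: GTCGTCCCGTGGAG.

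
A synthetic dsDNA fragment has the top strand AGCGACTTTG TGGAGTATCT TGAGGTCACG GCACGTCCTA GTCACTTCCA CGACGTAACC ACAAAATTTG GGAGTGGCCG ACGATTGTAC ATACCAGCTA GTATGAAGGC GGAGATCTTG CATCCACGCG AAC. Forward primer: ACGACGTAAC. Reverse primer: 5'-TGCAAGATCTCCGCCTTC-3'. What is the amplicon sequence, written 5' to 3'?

Forward primer ACGACGTAAC is found on the top strand at positions 50–59.
The reverse primer's reverse complement is GAAGGCGGAGATCTTGCA, which matches the template at positions 105–122.
The product is the template from position 50 through 122 (73 bp).

5'-ACGACGTAACCACAAAATTTGGGAGTGGCCGACGATTGTACATACCAGCTAGTATGAAGGCGGAGATCTTGCA-3'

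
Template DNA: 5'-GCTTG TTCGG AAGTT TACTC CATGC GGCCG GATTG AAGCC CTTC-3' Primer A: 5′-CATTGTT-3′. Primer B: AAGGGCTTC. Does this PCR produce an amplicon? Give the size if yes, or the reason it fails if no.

No product — primer A has no binding site in the template.

Primer A (CATTGTT) does not match the top strand, and its reverse complement AACAATG does not match either.
With no annealing site for primer A, no amplification occurs.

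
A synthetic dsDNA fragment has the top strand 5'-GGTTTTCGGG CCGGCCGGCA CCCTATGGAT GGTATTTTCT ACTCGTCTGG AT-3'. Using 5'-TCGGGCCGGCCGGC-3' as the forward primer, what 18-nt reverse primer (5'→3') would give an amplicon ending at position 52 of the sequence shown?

5'-ATCCAGACGAGTAGAAAA-3'

The forward primer binds at positions 6–19; the product's 3' end on the top strand is position 52.
The reverse primer anneals to the top strand over positions 35–52, i.e. to TTTTCTACTCGTCTGGAT.
Its sequence written 5'→3' is the reverse complement: ATCCAGACGAGTAGAAAA.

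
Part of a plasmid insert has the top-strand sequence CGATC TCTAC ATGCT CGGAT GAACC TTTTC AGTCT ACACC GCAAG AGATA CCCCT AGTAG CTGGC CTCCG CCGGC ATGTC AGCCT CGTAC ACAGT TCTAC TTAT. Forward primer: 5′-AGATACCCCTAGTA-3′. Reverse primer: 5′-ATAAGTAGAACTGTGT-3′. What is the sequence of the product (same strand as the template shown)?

5'-AGATACCCCTAGTAGCTGGCCTCCGCCGGCATGTCAGCCTCGTACACAGTTCTACTTAT-3'

The forward primer matches the template at positions 46–59.
Reverse complement of the reverse primer: ACACAGTTCTACTTAT. This occurs on the top strand at positions 89–104.
The product is the template from position 46 through 104 (59 bp).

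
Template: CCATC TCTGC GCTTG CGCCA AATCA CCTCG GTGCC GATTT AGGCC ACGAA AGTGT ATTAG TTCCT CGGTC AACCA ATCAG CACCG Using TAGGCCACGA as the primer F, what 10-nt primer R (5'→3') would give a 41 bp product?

5'-CTGATTGGTT-3'

The forward primer binds at positions 40–49, so a 41 bp product ends at position 40 + 41 − 1 = 80.
The reverse primer anneals to the top strand over positions 71–80, i.e. to AACCAATCAG.
Its sequence written 5'→3' is the reverse complement: CTGATTGGTT.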